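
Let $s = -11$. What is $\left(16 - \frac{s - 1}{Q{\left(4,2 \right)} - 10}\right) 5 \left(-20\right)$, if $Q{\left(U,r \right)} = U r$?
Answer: $-1000$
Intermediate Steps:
$\left(16 - \frac{s - 1}{Q{\left(4,2 \right)} - 10}\right) 5 \left(-20\right) = \left(16 - \frac{-11 - 1}{4 \cdot 2 - 10}\right) 5 \left(-20\right) = \left(16 - - \frac{12}{8 - 10}\right) 5 \left(-20\right) = \left(16 - - \frac{12}{-2}\right) 5 \left(-20\right) = \left(16 - \left(-12\right) \left(- \frac{1}{2}\right)\right) 5 \left(-20\right) = \left(16 - 6\right) 5 \left(-20\right) = 10 \cdot 5 \left(-20\right) = 50 \left(-20\right) = -1000$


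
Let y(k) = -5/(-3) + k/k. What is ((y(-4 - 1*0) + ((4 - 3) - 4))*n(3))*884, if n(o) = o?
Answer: -884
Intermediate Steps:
y(k) = 8/3 (y(k) = -5*(-⅓) + 1 = 5/3 + 1 = 8/3)
((y(-4 - 1*0) + ((4 - 3) - 4))*n(3))*884 = ((8/3 + ((4 - 3) - 4))*3)*884 = ((8/3 + (1 - 4))*3)*884 = ((8/3 - 3)*3)*884 = -⅓*3*884 = -1*884 = -884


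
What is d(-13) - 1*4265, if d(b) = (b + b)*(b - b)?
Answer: -4265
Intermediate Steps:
d(b) = 0 (d(b) = (2*b)*0 = 0)
d(-13) - 1*4265 = 0 - 1*4265 = 0 - 4265 = -4265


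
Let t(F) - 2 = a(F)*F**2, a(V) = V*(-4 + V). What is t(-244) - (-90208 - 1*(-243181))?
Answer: 3602489461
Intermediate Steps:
t(F) = 2 + F**3*(-4 + F) (t(F) = 2 + (F*(-4 + F))*F**2 = 2 + F**3*(-4 + F))
t(-244) - (-90208 - 1*(-243181)) = (2 + (-244)**3*(-4 - 244)) - (-90208 - 1*(-243181)) = (2 - 14526784*(-248)) - (-90208 + 243181) = (2 + 3602642432) - 1*152973 = 3602642434 - 152973 = 3602489461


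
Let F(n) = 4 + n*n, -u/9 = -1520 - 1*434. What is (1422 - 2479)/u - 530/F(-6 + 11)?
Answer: -9351233/509994 ≈ -18.336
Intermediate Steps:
u = 17586 (u = -9*(-1520 - 1*434) = -9*(-1520 - 434) = -9*(-1954) = 17586)
F(n) = 4 + n**2
(1422 - 2479)/u - 530/F(-6 + 11) = (1422 - 2479)/17586 - 530/(4 + (-6 + 11)**2) = -1057*1/17586 - 530/(4 + 5**2) = -1057/17586 - 530/(4 + 25) = -1057/17586 - 530/29 = -9351233/509994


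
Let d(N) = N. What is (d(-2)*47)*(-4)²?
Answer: -1504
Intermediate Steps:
(d(-2)*47)*(-4)² = -2*47*(-4)² = -94*16 = -1504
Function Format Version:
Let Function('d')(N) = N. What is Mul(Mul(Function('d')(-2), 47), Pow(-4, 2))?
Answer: -1504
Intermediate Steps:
Mul(Mul(Function('d')(-2), 47), Pow(-4, 2)) = Mul(Mul(-2, 47), Pow(-4, 2)) = Mul(-94, 16) = -1504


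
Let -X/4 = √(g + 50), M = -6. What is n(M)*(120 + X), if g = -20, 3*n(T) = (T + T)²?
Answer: 5760 - 192*√30 ≈ 4708.4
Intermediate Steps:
n(T) = 4*T²/3 (n(T) = (T + T)²/3 = (2*T)²/3 = (4*T²)/3 = 4*T²/3)
X = -4*√30 (X = -4*√(-20 + 50) = -4*√30 ≈ -21.909)
n(M)*(120 + X) = ((4/3)*(-6)²)*(120 - 4*√30) = ((4/3)*36)*(120 - 4*√30) = 48*(120 - 4*√30) = 5760 - 192*√30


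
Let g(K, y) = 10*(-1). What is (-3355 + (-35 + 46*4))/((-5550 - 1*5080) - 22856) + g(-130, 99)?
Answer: -165827/16743 ≈ -9.9043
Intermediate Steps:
g(K, y) = -10
(-3355 + (-35 + 46*4))/((-5550 - 1*5080) - 22856) + g(-130, 99) = (-3355 + (-35 + 46*4))/((-5550 - 1*5080) - 22856) - 10 = (-3355 + (-35 + 184))/((-5550 - 5080) - 22856) - 10 = (-3355 + 149)/(-10630 - 22856) - 10 = -3206/(-33486) - 10 = -3206*(-1/33486) - 10 = 1603/16743 - 10 = -165827/16743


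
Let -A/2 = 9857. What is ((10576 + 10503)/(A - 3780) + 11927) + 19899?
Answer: 747698965/23494 ≈ 31825.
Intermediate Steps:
A = -19714 (A = -2*9857 = -19714)
((10576 + 10503)/(A - 3780) + 11927) + 19899 = ((10576 + 10503)/(-19714 - 3780) + 11927) + 19899 = (21079/(-23494) + 11927) + 19899 = (21079*(-1/23494) + 11927) + 19899 = (-21079/23494 + 11927) + 19899 = 280191859/23494 + 19899 = 747698965/23494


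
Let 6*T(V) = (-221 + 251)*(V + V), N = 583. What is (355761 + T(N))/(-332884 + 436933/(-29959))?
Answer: -10832904769/9973308689 ≈ -1.0862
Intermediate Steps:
T(V) = 10*V (T(V) = ((-221 + 251)*(V + V))/6 = (30*(2*V))/6 = (60*V)/6 = 10*V)
(355761 + T(N))/(-332884 + 436933/(-29959)) = (355761 + 10*583)/(-332884 + 436933/(-29959)) = (355761 + 5830)/(-332884 + 436933*(-1/29959)) = 361591/(-332884 - 436933/29959) = 361591/(-9973308689/29959) = 361591*(-29959/9973308689) = -10832904769/9973308689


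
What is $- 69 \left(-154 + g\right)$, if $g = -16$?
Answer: $11730$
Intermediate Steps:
$- 69 \left(-154 + g\right) = - 69 \left(-154 - 16\right) = \left(-69\right) \left(-170\right) = 11730$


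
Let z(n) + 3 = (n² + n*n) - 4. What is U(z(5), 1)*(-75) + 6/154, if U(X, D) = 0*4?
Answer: 3/77 ≈ 0.038961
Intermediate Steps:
z(n) = -7 + 2*n² (z(n) = -3 + ((n² + n*n) - 4) = -3 + ((n² + n²) - 4) = -3 + (2*n² - 4) = -3 + (-4 + 2*n²) = -7 + 2*n²)
U(X, D) = 0
U(z(5), 1)*(-75) + 6/154 = 0*(-75) + 6/154 = 0 + 6*(1/154) = 0 + 3/77 = 3/77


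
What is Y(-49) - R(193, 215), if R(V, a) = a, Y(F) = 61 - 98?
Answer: -252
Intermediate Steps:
Y(F) = -37
Y(-49) - R(193, 215) = -37 - 1*215 = -37 - 215 = -252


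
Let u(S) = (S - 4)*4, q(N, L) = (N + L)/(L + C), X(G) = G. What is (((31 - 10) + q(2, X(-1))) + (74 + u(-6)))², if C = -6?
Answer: 147456/49 ≈ 3009.3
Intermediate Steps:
q(N, L) = (L + N)/(-6 + L) (q(N, L) = (N + L)/(L - 6) = (L + N)/(-6 + L))
u(S) = -16 + 4*S (u(S) = (-4 + S)*4 = -16 + 4*S)
(((31 - 10) + q(2, X(-1))) + (74 + u(-6)))² = (((31 - 10) + (-1 + 2)/(-6 - 1)) + (74 + (-16 + 4*(-6))))² = ((21 + 1/(-7)) + (74 + (-16 - 24)))² = ((21 - ⅐*1) + (74 - 40))² = ((21 - ⅐) + 34)² = (146/7 + 34)² = (384/7)² = 147456/49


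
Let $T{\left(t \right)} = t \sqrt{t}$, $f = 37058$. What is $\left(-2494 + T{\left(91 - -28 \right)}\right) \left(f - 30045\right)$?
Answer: $-17490422 + 834547 \sqrt{119} \approx -8.3866 \cdot 10^{6}$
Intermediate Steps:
$T{\left(t \right)} = t^{\frac{3}{2}}$
$\left(-2494 + T{\left(91 - -28 \right)}\right) \left(f - 30045\right) = \left(-2494 + \left(91 - -28\right)^{\frac{3}{2}}\right) \left(37058 - 30045\right) = \left(-2494 + \left(91 + 28\right)^{\frac{3}{2}}\right) 7013 = \left(-2494 + 119^{\frac{3}{2}}\right) 7013 = \left(-2494 + 119 \sqrt{119}\right) 7013 = -17490422 + 834547 \sqrt{119}$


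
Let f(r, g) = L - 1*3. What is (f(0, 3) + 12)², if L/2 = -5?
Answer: 1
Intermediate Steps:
L = -10 (L = 2*(-5) = -10)
f(r, g) = -13 (f(r, g) = -10 - 1*3 = -10 - 3 = -13)
(f(0, 3) + 12)² = (-13 + 12)² = (-1)² = 1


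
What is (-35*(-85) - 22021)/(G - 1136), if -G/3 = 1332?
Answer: 9523/2566 ≈ 3.7112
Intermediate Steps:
G = -3996 (G = -3*1332 = -3996)
(-35*(-85) - 22021)/(G - 1136) = (-35*(-85) - 22021)/(-3996 - 1136) = (2975 - 22021)/(-5132) = -19046*(-1/5132) = 9523/2566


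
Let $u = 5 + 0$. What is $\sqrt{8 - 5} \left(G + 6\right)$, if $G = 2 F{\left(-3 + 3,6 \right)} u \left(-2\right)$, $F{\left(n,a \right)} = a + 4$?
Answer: $- 194 \sqrt{3} \approx -336.02$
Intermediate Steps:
$u = 5$
$F{\left(n,a \right)} = 4 + a$
$G = -200$ ($G = 2 \left(4 + 6\right) 5 \left(-2\right) = 2 \cdot 10 \cdot 5 \left(-2\right) = 20 \cdot 5 \left(-2\right) = 100 \left(-2\right) = -200$)
$\sqrt{8 - 5} \left(G + 6\right) = \sqrt{8 - 5} \left(-200 + 6\right) = \sqrt{3} \left(-194\right) = - 194 \sqrt{3}$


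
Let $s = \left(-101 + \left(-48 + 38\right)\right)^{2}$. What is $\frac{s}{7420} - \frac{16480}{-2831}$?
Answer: $\frac{157162351}{21006020} \approx 7.4818$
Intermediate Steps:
$s = 12321$ ($s = \left(-101 - 10\right)^{2} = \left(-111\right)^{2} = 12321$)
$\frac{s}{7420} - \frac{16480}{-2831} = \frac{12321}{7420} - \frac{16480}{-2831} = 12321 \cdot \frac{1}{7420} - - \frac{16480}{2831} = \frac{12321}{7420} + \frac{16480}{2831} = \frac{157162351}{21006020}$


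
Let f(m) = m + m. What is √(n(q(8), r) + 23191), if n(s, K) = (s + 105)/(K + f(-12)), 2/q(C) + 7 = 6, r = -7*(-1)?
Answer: 4*√418778/17 ≈ 152.27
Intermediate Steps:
f(m) = 2*m
r = 7
q(C) = -2 (q(C) = 2/(-7 + 6) = 2/(-1) = 2*(-1) = -2)
n(s, K) = (105 + s)/(-24 + K) (n(s, K) = (s + 105)/(K + 2*(-12)) = (105 + s)/(K - 24) = (105 + s)/(-24 + K))
√(n(q(8), r) + 23191) = √((105 - 2)/(-24 + 7) + 23191) = √(103/(-17) + 23191) = √(-1/17*103 + 23191) = √(-103/17 + 23191) = √(394144/17) = 4*√418778/17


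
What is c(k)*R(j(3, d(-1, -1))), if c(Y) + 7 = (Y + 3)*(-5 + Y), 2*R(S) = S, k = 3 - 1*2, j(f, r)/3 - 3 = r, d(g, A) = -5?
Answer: 69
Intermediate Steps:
j(f, r) = 9 + 3*r
k = 1 (k = 3 - 2 = 1)
R(S) = S/2
c(Y) = -7 + (-5 + Y)*(3 + Y) (c(Y) = -7 + (Y + 3)*(-5 + Y) = -7 + (3 + Y)*(-5 + Y) = -7 + (-5 + Y)*(3 + Y))
c(k)*R(j(3, d(-1, -1))) = (-22 + 1**2 - 2*1)*((9 + 3*(-5))/2) = (-22 + 1 - 2)*((9 - 15)/2) = -23*(-6)/2 = -23*(-3) = 69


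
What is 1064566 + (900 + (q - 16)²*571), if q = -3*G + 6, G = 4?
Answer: 1341830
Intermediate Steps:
q = -6 (q = -3*4 + 6 = -12 + 6 = -6)
1064566 + (900 + (q - 16)²*571) = 1064566 + (900 + (-6 - 16)²*571) = 1064566 + (900 + (-22)²*571) = 1064566 + (900 + 484*571) = 1064566 + (900 + 276364) = 1064566 + 277264 = 1341830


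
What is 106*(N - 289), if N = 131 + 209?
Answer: 5406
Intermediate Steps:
N = 340
106*(N - 289) = 106*(340 - 289) = 106*51 = 5406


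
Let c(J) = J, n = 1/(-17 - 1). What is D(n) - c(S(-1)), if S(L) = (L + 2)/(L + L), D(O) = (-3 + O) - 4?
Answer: -59/9 ≈ -6.5556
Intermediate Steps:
n = -1/18 (n = 1/(-18) = -1/18 ≈ -0.055556)
D(O) = -7 + O
S(L) = (2 + L)/(2*L) (S(L) = (2 + L)/((2*L)) = (2 + L)*(1/(2*L)) = (2 + L)/(2*L))
D(n) - c(S(-1)) = (-7 - 1/18) - (2 - 1)/(2*(-1)) = -127/18 - (-1)/2 = -127/18 - 1*(-½) = -127/18 + ½ = -59/9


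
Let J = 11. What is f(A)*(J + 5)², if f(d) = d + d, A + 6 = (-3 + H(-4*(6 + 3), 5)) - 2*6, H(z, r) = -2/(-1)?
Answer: -9728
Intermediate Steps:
H(z, r) = 2 (H(z, r) = -2*(-1) = 2)
A = -19 (A = -6 + ((-3 + 2) - 2*6) = -6 + (-1 - 12) = -6 - 13 = -19)
f(d) = 2*d
f(A)*(J + 5)² = (2*(-19))*(11 + 5)² = -38*16² = -38*256 = -9728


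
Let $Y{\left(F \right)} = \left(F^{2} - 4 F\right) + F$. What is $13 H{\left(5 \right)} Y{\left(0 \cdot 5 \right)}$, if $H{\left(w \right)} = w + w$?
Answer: $0$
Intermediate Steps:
$H{\left(w \right)} = 2 w$
$Y{\left(F \right)} = F^{2} - 3 F$
$13 H{\left(5 \right)} Y{\left(0 \cdot 5 \right)} = 13 \cdot 2 \cdot 5 \cdot 0 \cdot 5 \left(-3 + 0 \cdot 5\right) = 13 \cdot 10 \cdot 0 \left(-3 + 0\right) = 130 \cdot 0 \left(-3\right) = 130 \cdot 0 = 0$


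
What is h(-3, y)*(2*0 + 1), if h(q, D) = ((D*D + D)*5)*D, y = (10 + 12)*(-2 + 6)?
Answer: 3446080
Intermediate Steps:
y = 88 (y = 22*4 = 88)
h(q, D) = D*(5*D + 5*D²) (h(q, D) = ((D² + D)*5)*D = ((D + D²)*5)*D = (5*D + 5*D²)*D = D*(5*D + 5*D²))
h(-3, y)*(2*0 + 1) = (5*88²*(1 + 88))*(2*0 + 1) = (5*7744*89)*(0 + 1) = 3446080*1 = 3446080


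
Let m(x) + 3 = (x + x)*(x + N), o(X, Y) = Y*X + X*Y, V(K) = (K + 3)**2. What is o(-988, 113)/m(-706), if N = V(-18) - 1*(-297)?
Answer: -17176/19985 ≈ -0.85944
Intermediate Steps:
V(K) = (3 + K)**2
o(X, Y) = 2*X*Y (o(X, Y) = X*Y + X*Y = 2*X*Y)
N = 522 (N = (3 - 18)**2 - 1*(-297) = (-15)**2 + 297 = 225 + 297 = 522)
m(x) = -3 + 2*x*(522 + x) (m(x) = -3 + (x + x)*(x + 522) = -3 + (2*x)*(522 + x) = -3 + 2*x*(522 + x))
o(-988, 113)/m(-706) = (2*(-988)*113)/(-3 + 2*(-706)**2 + 1044*(-706)) = -223288/(-3 + 2*498436 - 737064) = -223288/(-3 + 996872 - 737064) = -223288/259805 = -223288*1/259805 = -17176/19985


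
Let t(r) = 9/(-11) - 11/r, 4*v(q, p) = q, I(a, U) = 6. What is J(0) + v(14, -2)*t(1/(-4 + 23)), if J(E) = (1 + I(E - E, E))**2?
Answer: -7539/11 ≈ -685.36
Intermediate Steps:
J(E) = 49 (J(E) = (1 + 6)**2 = 7**2 = 49)
v(q, p) = q/4
t(r) = -9/11 - 11/r (t(r) = 9*(-1/11) - 11/r = -9/11 - 11/r)
J(0) + v(14, -2)*t(1/(-4 + 23)) = 49 + ((1/4)*14)*(-9/11 - 11/(1/(-4 + 23))) = 49 + 7*(-9/11 - 11/(1/19))/2 = 49 + 7*(-9/11 - 11/1/19)/2 = 49 + 7*(-9/11 - 11*19)/2 = 49 + 7*(-9/11 - 209)/2 = 49 + (7/2)*(-2308/11) = 49 - 8078/11 = -7539/11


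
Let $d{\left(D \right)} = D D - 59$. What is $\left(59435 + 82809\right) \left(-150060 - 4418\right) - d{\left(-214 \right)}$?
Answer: $-21973614369$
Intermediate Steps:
$d{\left(D \right)} = -59 + D^{2}$ ($d{\left(D \right)} = D^{2} - 59 = -59 + D^{2}$)
$\left(59435 + 82809\right) \left(-150060 - 4418\right) - d{\left(-214 \right)} = \left(59435 + 82809\right) \left(-150060 - 4418\right) - \left(-59 + \left(-214\right)^{2}\right) = 142244 \left(-154478\right) - \left(-59 + 45796\right) = -21973568632 - 45737 = -21973614369$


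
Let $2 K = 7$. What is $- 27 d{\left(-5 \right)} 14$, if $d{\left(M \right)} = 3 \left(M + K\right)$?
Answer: $1701$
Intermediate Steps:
$K = \frac{7}{2}$ ($K = \frac{1}{2} \cdot 7 = \frac{7}{2} \approx 3.5$)
$d{\left(M \right)} = \frac{21}{2} + 3 M$ ($d{\left(M \right)} = 3 \left(M + \frac{7}{2}\right) = 3 \left(\frac{7}{2} + M\right) = \frac{21}{2} + 3 M$)
$- 27 d{\left(-5 \right)} 14 = - 27 \left(\frac{21}{2} + 3 \left(-5\right)\right) 14 = - 27 \left(\frac{21}{2} - 15\right) 14 = \left(-27\right) \left(- \frac{9}{2}\right) 14 = \frac{243}{2} \cdot 14 = 1701$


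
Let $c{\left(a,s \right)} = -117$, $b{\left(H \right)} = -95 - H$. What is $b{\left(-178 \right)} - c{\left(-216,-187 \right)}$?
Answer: $200$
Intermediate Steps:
$b{\left(-178 \right)} - c{\left(-216,-187 \right)} = \left(-95 - -178\right) - -117 = \left(-95 + 178\right) + 117 = 83 + 117 = 200$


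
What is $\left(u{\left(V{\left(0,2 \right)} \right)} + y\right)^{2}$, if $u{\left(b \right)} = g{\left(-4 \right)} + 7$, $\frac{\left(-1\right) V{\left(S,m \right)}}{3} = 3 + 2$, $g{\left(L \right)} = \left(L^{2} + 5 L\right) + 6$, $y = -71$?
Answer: $3844$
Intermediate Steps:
$g{\left(L \right)} = 6 + L^{2} + 5 L$
$V{\left(S,m \right)} = -15$ ($V{\left(S,m \right)} = - 3 \left(3 + 2\right) = \left(-3\right) 5 = -15$)
$u{\left(b \right)} = 9$ ($u{\left(b \right)} = \left(6 + \left(-4\right)^{2} + 5 \left(-4\right)\right) + 7 = \left(6 + 16 - 20\right) + 7 = 2 + 7 = 9$)
$\left(u{\left(V{\left(0,2 \right)} \right)} + y\right)^{2} = \left(9 - 71\right)^{2} = \left(-62\right)^{2} = 3844$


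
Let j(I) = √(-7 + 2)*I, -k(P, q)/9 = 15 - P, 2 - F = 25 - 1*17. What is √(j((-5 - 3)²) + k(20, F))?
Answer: √(45 + 64*I*√5) ≈ 9.8746 + 7.2463*I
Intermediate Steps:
F = -6 (F = 2 - (25 - 1*17) = 2 - (25 - 17) = 2 - 1*8 = 2 - 8 = -6)
k(P, q) = -135 + 9*P (k(P, q) = -9*(15 - P) = -135 + 9*P)
j(I) = I*I*√5 (j(I) = √(-5)*I = (I*√5)*I = I*I*√5)
√(j((-5 - 3)²) + k(20, F)) = √(I*(-5 - 3)²*√5 + (-135 + 9*20)) = √(I*(-8)²*√5 + (-135 + 180)) = √(I*64*√5 + 45) = √(64*I*√5 + 45) = √(45 + 64*I*√5)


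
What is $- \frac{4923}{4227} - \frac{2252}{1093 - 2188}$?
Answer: $\frac{1376173}{1542855} \approx 0.89196$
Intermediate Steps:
$- \frac{4923}{4227} - \frac{2252}{1093 - 2188} = \left(-4923\right) \frac{1}{4227} - \frac{2252}{-1095} = - \frac{1641}{1409} - - \frac{2252}{1095} = - \frac{1641}{1409} + \frac{2252}{1095} = \frac{1376173}{1542855}$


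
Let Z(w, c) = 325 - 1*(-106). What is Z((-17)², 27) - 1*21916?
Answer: -21485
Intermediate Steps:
Z(w, c) = 431 (Z(w, c) = 325 + 106 = 431)
Z((-17)², 27) - 1*21916 = 431 - 1*21916 = 431 - 21916 = -21485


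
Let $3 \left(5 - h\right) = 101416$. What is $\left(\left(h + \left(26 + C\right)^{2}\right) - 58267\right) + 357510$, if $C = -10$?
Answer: $\frac{797096}{3} \approx 2.657 \cdot 10^{5}$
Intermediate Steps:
$h = - \frac{101401}{3}$ ($h = 5 - \frac{101416}{3} = - \frac{101401}{3} \approx -33800.0$)
$\left(\left(h + \left(26 + C\right)^{2}\right) - 58267\right) + 357510 = \left(\left(- \frac{101401}{3} + \left(26 - 10\right)^{2}\right) - 58267\right) + 357510 = \left(\left(- \frac{101401}{3} + 16^{2}\right) - 58267\right) + 357510 = \left(\left(- \frac{101401}{3} + 256\right) - 58267\right) + 357510 = \left(- \frac{100633}{3} - 58267\right) + 357510 = - \frac{275434}{3} + 357510 = \frac{797096}{3}$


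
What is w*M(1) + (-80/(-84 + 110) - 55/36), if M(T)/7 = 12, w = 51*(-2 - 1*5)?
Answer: -14036539/468 ≈ -29993.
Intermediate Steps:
w = -357 (w = 51*(-2 - 5) = 51*(-7) = -357)
M(T) = 84 (M(T) = 7*12 = 84)
w*M(1) + (-80/(-84 + 110) - 55/36) = -357*84 + (-80/(-84 + 110) - 55/36) = -29988 + (-80/26 - 55*1/36) = -29988 + (-80*1/26 - 55/36) = -29988 + (-40/13 - 55/36) = -29988 - 2155/468 = -14036539/468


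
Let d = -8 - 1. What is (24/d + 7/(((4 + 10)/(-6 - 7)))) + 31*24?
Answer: 4409/6 ≈ 734.83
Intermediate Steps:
d = -9
(24/d + 7/(((4 + 10)/(-6 - 7)))) + 31*24 = (24/(-9) + 7/(((4 + 10)/(-6 - 7)))) + 31*24 = (24*(-1/9) + 7/((14/(-13)))) + 744 = (-8/3 + 7/((14*(-1/13)))) + 744 = (-8/3 + 7/(-14/13)) + 744 = (-8/3 + 7*(-13/14)) + 744 = (-8/3 - 13/2) + 744 = -55/6 + 744 = 4409/6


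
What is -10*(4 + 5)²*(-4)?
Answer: 3240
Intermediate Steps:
-10*(4 + 5)²*(-4) = -10*9²*(-4) = -10*81*(-4) = -810*(-4) = 3240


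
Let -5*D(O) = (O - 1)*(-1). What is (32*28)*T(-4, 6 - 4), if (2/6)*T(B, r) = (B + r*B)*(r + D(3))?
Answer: -387072/5 ≈ -77414.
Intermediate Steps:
D(O) = -1/5 + O/5 (D(O) = -(O - 1)*(-1)/5 = -(-1 + O)*(-1)/5 = -(1 - O)/5 = -1/5 + O/5)
T(B, r) = 3*(2/5 + r)*(B + B*r) (T(B, r) = 3*((B + r*B)*(r + (-1/5 + (1/5)*3))) = 3*((B + B*r)*(r + (-1/5 + 3/5))) = 3*((B + B*r)*(r + 2/5)) = 3*((B + B*r)*(2/5 + r)) = 3*((2/5 + r)*(B + B*r)) = 3*(2/5 + r)*(B + B*r))
(32*28)*T(-4, 6 - 4) = (32*28)*((3/5)*(-4)*(2 + 5*(6 - 4)**2 + 7*(6 - 4))) = 896*((3/5)*(-4)*(2 + 5*2**2 + 7*2)) = 896*((3/5)*(-4)*(2 + 5*4 + 14)) = 896*((3/5)*(-4)*(2 + 20 + 14)) = 896*((3/5)*(-4)*36) = 896*(-432/5) = -387072/5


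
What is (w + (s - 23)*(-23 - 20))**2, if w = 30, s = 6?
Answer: 579121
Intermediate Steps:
(w + (s - 23)*(-23 - 20))**2 = (30 + (6 - 23)*(-23 - 20))**2 = (30 - 17*(-43))**2 = (30 + 731)**2 = 761**2 = 579121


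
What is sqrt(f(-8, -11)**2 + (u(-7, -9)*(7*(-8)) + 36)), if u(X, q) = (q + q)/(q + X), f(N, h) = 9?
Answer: 3*sqrt(6) ≈ 7.3485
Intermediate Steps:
u(X, q) = 2*q/(X + q) (u(X, q) = (2*q)/(X + q) = 2*q/(X + q))
sqrt(f(-8, -11)**2 + (u(-7, -9)*(7*(-8)) + 36)) = sqrt(9**2 + ((2*(-9)/(-7 - 9))*(7*(-8)) + 36)) = sqrt(81 + ((2*(-9)/(-16))*(-56) + 36)) = sqrt(81 + ((2*(-9)*(-1/16))*(-56) + 36)) = sqrt(81 + ((9/8)*(-56) + 36)) = sqrt(81 + (-63 + 36)) = sqrt(81 - 27) = sqrt(54) = 3*sqrt(6)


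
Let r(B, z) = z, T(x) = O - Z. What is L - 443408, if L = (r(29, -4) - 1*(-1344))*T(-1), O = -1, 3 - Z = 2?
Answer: -446088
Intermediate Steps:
Z = 1 (Z = 3 - 1*2 = 3 - 2 = 1)
T(x) = -2 (T(x) = -1 - 1*1 = -1 - 1 = -2)
L = -2680 (L = (-4 - 1*(-1344))*(-2) = (-4 + 1344)*(-2) = 1340*(-2) = -2680)
L - 443408 = -2680 - 443408 = -446088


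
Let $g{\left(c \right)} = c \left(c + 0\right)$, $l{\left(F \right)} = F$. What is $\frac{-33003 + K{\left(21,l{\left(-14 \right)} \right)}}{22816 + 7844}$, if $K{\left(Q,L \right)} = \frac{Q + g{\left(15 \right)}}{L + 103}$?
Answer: $- \frac{979007}{909580} \approx -1.0763$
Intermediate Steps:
$g{\left(c \right)} = c^{2}$ ($g{\left(c \right)} = c c = c^{2}$)
$K{\left(Q,L \right)} = \frac{225 + Q}{103 + L}$ ($K{\left(Q,L \right)} = \frac{Q + 15^{2}}{L + 103} = \frac{Q + 225}{103 + L} = \frac{225 + Q}{103 + L}$)
$\frac{-33003 + K{\left(21,l{\left(-14 \right)} \right)}}{22816 + 7844} = \frac{-33003 + \frac{225 + 21}{103 - 14}}{22816 + 7844} = \frac{-33003 + \frac{1}{89} \cdot 246}{30660} = \left(-33003 + \frac{1}{89} \cdot 246\right) \frac{1}{30660} = \left(-33003 + \frac{246}{89}\right) \frac{1}{30660} = \left(- \frac{2937021}{89}\right) \frac{1}{30660} = - \frac{979007}{909580}$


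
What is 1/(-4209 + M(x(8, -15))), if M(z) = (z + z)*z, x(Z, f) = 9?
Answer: -1/4047 ≈ -0.00024710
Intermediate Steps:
M(z) = 2*z**2 (M(z) = (2*z)*z = 2*z**2)
1/(-4209 + M(x(8, -15))) = 1/(-4209 + 2*9**2) = 1/(-4209 + 2*81) = 1/(-4209 + 162) = 1/(-4047) = -1/4047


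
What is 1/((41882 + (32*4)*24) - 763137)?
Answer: -1/718183 ≈ -1.3924e-6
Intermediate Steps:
1/((41882 + (32*4)*24) - 763137) = 1/((41882 + 128*24) - 763137) = 1/((41882 + 3072) - 763137) = 1/(44954 - 763137) = 1/(-718183) = -1/718183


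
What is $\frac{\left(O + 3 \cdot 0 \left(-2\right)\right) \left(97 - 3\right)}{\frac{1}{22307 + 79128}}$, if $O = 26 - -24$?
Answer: $476744500$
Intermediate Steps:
$O = 50$ ($O = 26 + 24 = 50$)
$\frac{\left(O + 3 \cdot 0 \left(-2\right)\right) \left(97 - 3\right)}{\frac{1}{22307 + 79128}} = \frac{\left(50 + 3 \cdot 0 \left(-2\right)\right) \left(97 - 3\right)}{\frac{1}{22307 + 79128}} = \frac{\left(50 + 0 \left(-2\right)\right) 94}{\frac{1}{101435}} = \left(50 + 0\right) 94 \frac{1}{\frac{1}{101435}} = 50 \cdot 94 \cdot 101435 = 4700 \cdot 101435 = 476744500$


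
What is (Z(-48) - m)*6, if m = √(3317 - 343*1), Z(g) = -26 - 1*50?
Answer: -456 - 6*√2974 ≈ -783.21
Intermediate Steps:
Z(g) = -76 (Z(g) = -26 - 50 = -76)
m = √2974 (m = √(3317 - 343) = √2974 ≈ 54.534)
(Z(-48) - m)*6 = (-76 - √2974)*6 = -456 - 6*√2974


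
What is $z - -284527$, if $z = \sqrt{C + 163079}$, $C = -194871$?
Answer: $284527 + 4 i \sqrt{1987} \approx 2.8453 \cdot 10^{5} + 178.3 i$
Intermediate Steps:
$z = 4 i \sqrt{1987}$ ($z = \sqrt{-194871 + 163079} = \sqrt{-31792} = 4 i \sqrt{1987} \approx 178.3 i$)
$z - -284527 = 4 i \sqrt{1987} - -284527 = 4 i \sqrt{1987} + 284527 = 284527 + 4 i \sqrt{1987}$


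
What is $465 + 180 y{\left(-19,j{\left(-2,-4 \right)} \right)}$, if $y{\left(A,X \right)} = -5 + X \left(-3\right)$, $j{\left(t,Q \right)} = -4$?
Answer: $1725$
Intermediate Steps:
$y{\left(A,X \right)} = -5 - 3 X$
$465 + 180 y{\left(-19,j{\left(-2,-4 \right)} \right)} = 465 + 180 \left(-5 - -12\right) = 465 + 180 \left(-5 + 12\right) = 465 + 180 \cdot 7 = 465 + 1260 = 1725$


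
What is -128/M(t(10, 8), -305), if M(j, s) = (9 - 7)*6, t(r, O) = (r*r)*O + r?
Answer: -32/3 ≈ -10.667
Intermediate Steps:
t(r, O) = r + O*r**2 (t(r, O) = r**2*O + r = O*r**2 + r = r + O*r**2)
M(j, s) = 12 (M(j, s) = 2*6 = 12)
-128/M(t(10, 8), -305) = -128/12 = -128*1/12 = -32/3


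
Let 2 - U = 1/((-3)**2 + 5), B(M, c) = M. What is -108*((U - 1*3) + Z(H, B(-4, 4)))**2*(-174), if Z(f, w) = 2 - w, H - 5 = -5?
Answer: 22367178/49 ≈ 4.5647e+5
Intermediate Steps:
U = 27/14 (U = 2 - 1/((-3)**2 + 5) = 2 - 1/(9 + 5) = 2 - 1/14 = 27/14 ≈ 1.9286)
H = 0 (H = 5 - 5 = 0)
-108*((U - 1*3) + Z(H, B(-4, 4)))**2*(-174) = -108*((27/14 - 1*3) + (2 - 1*(-4)))**2*(-174) = -108*((27/14 - 3) + (2 + 4))**2*(-174) = -108*(-15/14 + 6)**2*(-174) = -108*(69/14)**2*(-174) = -108*4761/196*(-174) = -128547/49*(-174) = 22367178/49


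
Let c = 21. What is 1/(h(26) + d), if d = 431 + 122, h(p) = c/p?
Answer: 26/14399 ≈ 0.0018057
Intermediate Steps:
h(p) = 21/p
d = 553
1/(h(26) + d) = 1/(21/26 + 553) = 1/(14399/26) = 26/14399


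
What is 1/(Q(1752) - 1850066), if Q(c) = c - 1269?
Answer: -1/1849583 ≈ -5.4066e-7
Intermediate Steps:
Q(c) = -1269 + c
1/(Q(1752) - 1850066) = 1/((-1269 + 1752) - 1850066) = 1/(483 - 1850066) = 1/(-1849583) = -1/1849583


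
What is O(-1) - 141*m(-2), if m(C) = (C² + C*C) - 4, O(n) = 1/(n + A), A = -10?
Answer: -6205/11 ≈ -564.09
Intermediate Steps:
O(n) = 1/(-10 + n) (O(n) = 1/(n - 10) = 1/(-10 + n))
m(C) = -4 + 2*C² (m(C) = (C² + C²) - 4 = 2*C² - 4 = -4 + 2*C²)
O(-1) - 141*m(-2) = 1/(-10 - 1) - 141*(-4 + 2*(-2)²) = 1/(-11) - 141*(-4 + 2*4) = -1/11 - 141*(-4 + 8) = -1/11 - 141*4 = -1/11 - 564 = -6205/11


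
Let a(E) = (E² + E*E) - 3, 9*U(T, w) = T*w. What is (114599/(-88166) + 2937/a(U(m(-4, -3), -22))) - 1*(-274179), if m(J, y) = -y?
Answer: 22749265691093/82964206 ≈ 2.7421e+5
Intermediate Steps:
U(T, w) = T*w/9 (U(T, w) = (T*w)/9 = T*w/9)
a(E) = -3 + 2*E² (a(E) = (E² + E²) - 3 = 2*E² - 3 = -3 + 2*E²)
(114599/(-88166) + 2937/a(U(m(-4, -3), -22))) - 1*(-274179) = (114599/(-88166) + 2937/(-3 + 2*((⅑)*(-1*(-3))*(-22))²)) - 1*(-274179) = (114599*(-1/88166) + 2937/(-3 + 2*((⅑)*3*(-22))²)) + 274179 = (-114599/88166 + 2937/(-3 + 2*(-22/3)²)) + 274179 = (-114599/88166 + 2937/(-3 + 2*(484/9))) + 274179 = (-114599/88166 + 2937/(-3 + 968/9)) + 274179 = (-114599/88166 + 2937/(941/9)) + 274179 = (-114599/88166 + 2937*(9/941)) + 274179 = (-114599/88166 + 26433/941) + 274179 = 2222654219/82964206 + 274179 = 22749265691093/82964206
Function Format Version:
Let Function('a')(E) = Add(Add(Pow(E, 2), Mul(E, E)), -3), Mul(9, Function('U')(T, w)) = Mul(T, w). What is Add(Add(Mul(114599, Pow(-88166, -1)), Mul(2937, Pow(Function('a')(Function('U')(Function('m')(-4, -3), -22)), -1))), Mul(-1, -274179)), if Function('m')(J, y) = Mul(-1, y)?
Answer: Rational(22749265691093, 82964206) ≈ 2.7421e+5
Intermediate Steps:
Function('U')(T, w) = Mul(Rational(1, 9), T, w) (Function('U')(T, w) = Mul(Rational(1, 9), Mul(T, w)) = Mul(Rational(1, 9), T, w))
Function('a')(E) = Add(-3, Mul(2, Pow(E, 2))) (Function('a')(E) = Add(Add(Pow(E, 2), Pow(E, 2)), -3) = Add(Mul(2, Pow(E, 2)), -3) = Add(-3, Mul(2, Pow(E, 2))))
Add(Add(Mul(114599, Pow(-88166, -1)), Mul(2937, Pow(Function('a')(Function('U')(Function('m')(-4, -3), -22)), -1))), Mul(-1, -274179)) = Add(Add(Mul(114599, Pow(-88166, -1)), Mul(2937, Pow(Add(-3, Mul(2, Pow(Mul(Rational(1, 9), Mul(-1, -3), -22), 2))), -1))), Mul(-1, -274179)) = Add(Add(Mul(114599, Rational(-1, 88166)), Mul(2937, Pow(Add(-3, Mul(2, Pow(Mul(Rational(1, 9), 3, -22), 2))), -1))), 274179) = Add(Add(Rational(-114599, 88166), Mul(2937, Pow(Add(-3, Mul(2, Pow(Rational(-22, 3), 2))), -1))), 274179) = Add(Add(Rational(-114599, 88166), Mul(2937, Pow(Add(-3, Mul(2, Rational(484, 9))), -1))), 274179) = Add(Add(Rational(-114599, 88166), Mul(2937, Pow(Add(-3, Rational(968, 9)), -1))), 274179) = Add(Add(Rational(-114599, 88166), Mul(2937, Pow(Rational(941, 9), -1))), 274179) = Add(Add(Rational(-114599, 88166), Mul(2937, Rational(9, 941))), 274179) = Add(Add(Rational(-114599, 88166), Rational(26433, 941)), 274179) = Add(Rational(2222654219, 82964206), 274179) = Rational(22749265691093, 82964206)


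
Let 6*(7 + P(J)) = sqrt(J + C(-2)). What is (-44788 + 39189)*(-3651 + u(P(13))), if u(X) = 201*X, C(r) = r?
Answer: 28319742 - 375133*sqrt(11)/2 ≈ 2.7698e+7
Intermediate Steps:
P(J) = -7 + sqrt(-2 + J)/6 (P(J) = -7 + sqrt(J - 2)/6 = -7 + sqrt(-2 + J)/6)
(-44788 + 39189)*(-3651 + u(P(13))) = (-44788 + 39189)*(-3651 + 201*(-7 + sqrt(-2 + 13)/6)) = -5599*(-3651 + 201*(-7 + sqrt(11)/6)) = -5599*(-3651 + (-1407 + 67*sqrt(11)/2)) = -5599*(-5058 + 67*sqrt(11)/2) = 28319742 - 375133*sqrt(11)/2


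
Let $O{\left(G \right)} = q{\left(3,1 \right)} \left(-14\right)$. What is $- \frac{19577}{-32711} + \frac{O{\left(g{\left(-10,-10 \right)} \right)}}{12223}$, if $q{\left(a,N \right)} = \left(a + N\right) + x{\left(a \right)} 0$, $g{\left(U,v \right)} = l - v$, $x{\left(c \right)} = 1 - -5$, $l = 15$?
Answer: $\frac{237457855}{399826553} \approx 0.5939$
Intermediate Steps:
$x{\left(c \right)} = 6$ ($x{\left(c \right)} = 1 + 5 = 6$)
$g{\left(U,v \right)} = 15 - v$
$q{\left(a,N \right)} = N + a$ ($q{\left(a,N \right)} = \left(a + N\right) + 6 \cdot 0 = \left(N + a\right) + 0 = N + a$)
$O{\left(G \right)} = -56$ ($O{\left(G \right)} = \left(1 + 3\right) \left(-14\right) = 4 \left(-14\right) = -56$)
$- \frac{19577}{-32711} + \frac{O{\left(g{\left(-10,-10 \right)} \right)}}{12223} = - \frac{19577}{-32711} - \frac{56}{12223} = \left(-19577\right) \left(- \frac{1}{32711}\right) - \frac{56}{12223} = \frac{19577}{32711} - \frac{56}{12223} = \frac{237457855}{399826553}$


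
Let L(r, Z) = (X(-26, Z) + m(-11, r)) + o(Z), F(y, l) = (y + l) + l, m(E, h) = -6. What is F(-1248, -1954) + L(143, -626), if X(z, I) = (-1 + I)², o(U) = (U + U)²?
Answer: 1955471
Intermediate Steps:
F(y, l) = y + 2*l (F(y, l) = (l + y) + l = y + 2*l)
o(U) = 4*U² (o(U) = (2*U)² = 4*U²)
L(r, Z) = -6 + (-1 + Z)² + 4*Z² (L(r, Z) = ((-1 + Z)² - 6) + 4*Z² = (-6 + (-1 + Z)²) + 4*Z² = -6 + (-1 + Z)² + 4*Z²)
F(-1248, -1954) + L(143, -626) = (-1248 + 2*(-1954)) + (-5 - 2*(-626) + 5*(-626)²) = (-1248 - 3908) + (-5 + 1252 + 5*391876) = -5156 + (-5 + 1252 + 1959380) = -5156 + 1960627 = 1955471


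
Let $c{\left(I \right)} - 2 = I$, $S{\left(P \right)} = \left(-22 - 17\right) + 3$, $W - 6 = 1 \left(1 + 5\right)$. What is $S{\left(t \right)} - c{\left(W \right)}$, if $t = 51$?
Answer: $-50$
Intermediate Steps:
$W = 12$ ($W = 6 + 1 \left(1 + 5\right) = 6 + 1 \cdot 6 = 6 + 6 = 12$)
$S{\left(P \right)} = -36$ ($S{\left(P \right)} = -39 + 3 = -36$)
$c{\left(I \right)} = 2 + I$
$S{\left(t \right)} - c{\left(W \right)} = -36 - \left(2 + 12\right) = -36 - 14 = -50$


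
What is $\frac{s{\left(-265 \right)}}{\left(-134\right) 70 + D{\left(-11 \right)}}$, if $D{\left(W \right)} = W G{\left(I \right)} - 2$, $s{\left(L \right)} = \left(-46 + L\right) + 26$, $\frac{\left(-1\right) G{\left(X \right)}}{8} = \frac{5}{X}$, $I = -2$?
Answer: $\frac{285}{9602} \approx 0.029681$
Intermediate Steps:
$G{\left(X \right)} = - \frac{40}{X}$ ($G{\left(X \right)} = - 8 \frac{5}{X} = - \frac{40}{X}$)
$s{\left(L \right)} = -20 + L$
$D{\left(W \right)} = -2 + 20 W$ ($D{\left(W \right)} = W \left(- \frac{40}{-2}\right) - 2 = W \left(\left(-40\right) \left(- \frac{1}{2}\right)\right) - 2 = W 20 - 2 = 20 W - 2 = -2 + 20 W$)
$\frac{s{\left(-265 \right)}}{\left(-134\right) 70 + D{\left(-11 \right)}} = \frac{-20 - 265}{\left(-134\right) 70 + \left(-2 + 20 \left(-11\right)\right)} = - \frac{285}{-9380 - 222} = - \frac{285}{-9602} = \left(-285\right) \left(- \frac{1}{9602}\right) = \frac{285}{9602}$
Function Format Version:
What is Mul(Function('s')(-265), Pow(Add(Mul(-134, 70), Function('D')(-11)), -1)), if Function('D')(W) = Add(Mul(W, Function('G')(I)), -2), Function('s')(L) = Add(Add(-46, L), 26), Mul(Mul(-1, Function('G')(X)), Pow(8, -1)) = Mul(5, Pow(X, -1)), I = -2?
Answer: Rational(285, 9602) ≈ 0.029681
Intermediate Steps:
Function('G')(X) = Mul(-40, Pow(X, -1)) (Function('G')(X) = Mul(-8, Mul(5, Pow(X, -1))) = Mul(-40, Pow(X, -1)))
Function('s')(L) = Add(-20, L)
Function('D')(W) = Add(-2, Mul(20, W)) (Function('D')(W) = Add(Mul(W, Mul(-40, Pow(-2, -1))), -2) = Add(Mul(W, Mul(-40, Rational(-1, 2))), -2) = Add(Mul(W, 20), -2) = Add(Mul(20, W), -2) = Add(-2, Mul(20, W)))
Mul(Function('s')(-265), Pow(Add(Mul(-134, 70), Function('D')(-11)), -1)) = Mul(Add(-20, -265), Pow(Add(Mul(-134, 70), Add(-2, Mul(20, -11))), -1)) = Mul(-285, Pow(Add(-9380, Add(-2, -220)), -1)) = Mul(-285, Pow(Add(-9380, -222), -1)) = Mul(-285, Pow(-9602, -1)) = Mul(-285, Rational(-1, 9602)) = Rational(285, 9602)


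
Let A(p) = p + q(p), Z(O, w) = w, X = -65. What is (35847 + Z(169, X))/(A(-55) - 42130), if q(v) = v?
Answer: -17891/21120 ≈ -0.84711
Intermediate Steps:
A(p) = 2*p (A(p) = p + p = 2*p)
(35847 + Z(169, X))/(A(-55) - 42130) = (35847 - 65)/(2*(-55) - 42130) = 35782/(-110 - 42130) = 35782/(-42240) = 35782*(-1/42240) = -17891/21120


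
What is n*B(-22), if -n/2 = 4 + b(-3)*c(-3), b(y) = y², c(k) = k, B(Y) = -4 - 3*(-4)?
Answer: 368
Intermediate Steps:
B(Y) = 8 (B(Y) = -4 + 12 = 8)
n = 46 (n = -2*(4 + (-3)²*(-3)) = -2*(4 + 9*(-3)) = -2*(4 - 27) = -2*(-23) = 46)
n*B(-22) = 46*8 = 368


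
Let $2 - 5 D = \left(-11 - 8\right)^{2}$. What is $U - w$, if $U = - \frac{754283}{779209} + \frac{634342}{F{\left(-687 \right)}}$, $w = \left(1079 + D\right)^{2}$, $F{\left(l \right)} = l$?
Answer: $- \frac{13588692394869043}{13382914575} \approx -1.0154 \cdot 10^{6}$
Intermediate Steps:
$D = - \frac{359}{5}$ ($D = \frac{2}{5} - \frac{\left(-11 - 8\right)^{2}}{5} = \frac{2}{5} - \frac{\left(-19\right)^{2}}{5} = \frac{2}{5} - \frac{361}{5} = - \frac{359}{5} \approx -71.8$)
$w = \frac{25361296}{25}$ ($w = \left(1079 - \frac{359}{5}\right)^{2} = \left(\frac{5036}{5}\right)^{2} = \frac{25361296}{25} \approx 1.0145 \cdot 10^{6}$)
$U = - \frac{494803187899}{535316583}$ ($U = - \frac{754283}{779209} + \frac{634342}{-687} = \left(-754283\right) \frac{1}{779209} + 634342 \left(- \frac{1}{687}\right) = - \frac{754283}{779209} - \frac{634342}{687} = - \frac{494803187899}{535316583} \approx -924.32$)
$U - w = - \frac{494803187899}{535316583} - \frac{25361296}{25} = - \frac{13588692394869043}{13382914575}$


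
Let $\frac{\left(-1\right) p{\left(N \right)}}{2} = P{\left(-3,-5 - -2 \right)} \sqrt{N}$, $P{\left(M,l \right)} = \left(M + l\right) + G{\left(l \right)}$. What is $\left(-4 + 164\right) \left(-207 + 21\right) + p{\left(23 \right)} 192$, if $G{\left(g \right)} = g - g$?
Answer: $-29760 + 2304 \sqrt{23} \approx -18710.0$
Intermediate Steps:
$G{\left(g \right)} = 0$
$P{\left(M,l \right)} = M + l$ ($P{\left(M,l \right)} = \left(M + l\right) + 0 = M + l$)
$p{\left(N \right)} = 12 \sqrt{N}$ ($p{\left(N \right)} = - 2 \left(-3 - 3\right) \sqrt{N} = - 2 \left(- 6 \sqrt{N}\right) = 12 \sqrt{N}$)
$\left(-4 + 164\right) \left(-207 + 21\right) + p{\left(23 \right)} 192 = \left(-4 + 164\right) \left(-207 + 21\right) + 12 \sqrt{23} \cdot 192 = 160 \left(-186\right) + 2304 \sqrt{23} = -29760 + 2304 \sqrt{23}$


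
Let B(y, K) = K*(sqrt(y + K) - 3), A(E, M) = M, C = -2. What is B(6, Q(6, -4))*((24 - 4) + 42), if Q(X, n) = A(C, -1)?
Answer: 186 - 62*sqrt(5) ≈ 47.364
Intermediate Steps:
Q(X, n) = -1
B(y, K) = K*(-3 + sqrt(K + y)) (B(y, K) = K*(sqrt(K + y) - 3) = K*(-3 + sqrt(K + y)))
B(6, Q(6, -4))*((24 - 4) + 42) = (-(-3 + sqrt(-1 + 6)))*((24 - 4) + 42) = (-(-3 + sqrt(5)))*(20 + 42) = (3 - sqrt(5))*62 = 186 - 62*sqrt(5)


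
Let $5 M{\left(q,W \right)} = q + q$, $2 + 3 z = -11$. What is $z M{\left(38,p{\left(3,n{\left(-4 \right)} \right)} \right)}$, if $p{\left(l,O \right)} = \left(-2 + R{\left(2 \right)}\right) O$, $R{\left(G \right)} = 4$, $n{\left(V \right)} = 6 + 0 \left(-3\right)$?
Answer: $- \frac{988}{15} \approx -65.867$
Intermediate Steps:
$n{\left(V \right)} = 6$ ($n{\left(V \right)} = 6 + 0 = 6$)
$z = - \frac{13}{3}$ ($z = - \frac{2}{3} + \frac{1}{3} \left(-11\right) = - \frac{2}{3} - \frac{11}{3} = - \frac{13}{3} \approx -4.3333$)
$p{\left(l,O \right)} = 2 O$ ($p{\left(l,O \right)} = \left(-2 + 4\right) O = 2 O$)
$M{\left(q,W \right)} = \frac{2 q}{5}$ ($M{\left(q,W \right)} = \frac{q + q}{5} = \frac{2 q}{5}$)
$z M{\left(38,p{\left(3,n{\left(-4 \right)} \right)} \right)} = - \frac{13 \cdot \frac{2}{5} \cdot 38}{3} = \left(- \frac{13}{3}\right) \frac{76}{5} = - \frac{988}{15}$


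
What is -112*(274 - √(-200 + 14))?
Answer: -30688 + 112*I*√186 ≈ -30688.0 + 1527.5*I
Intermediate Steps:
-112*(274 - √(-200 + 14)) = -112*(274 - √(-186)) = -112*(274 - I*√186) = -30688 + 112*I*√186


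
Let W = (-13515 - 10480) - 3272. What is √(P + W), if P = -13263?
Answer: I*√40530 ≈ 201.32*I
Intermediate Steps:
W = -27267 (W = -23995 - 3272 = -27267)
√(P + W) = √(-13263 - 27267) = √(-40530) = I*√40530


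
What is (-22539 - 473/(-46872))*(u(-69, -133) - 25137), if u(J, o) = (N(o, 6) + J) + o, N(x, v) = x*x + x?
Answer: 8222331164905/46872 ≈ 1.7542e+8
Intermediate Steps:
N(x, v) = x + x**2 (N(x, v) = x**2 + x = x + x**2)
u(J, o) = J + o + o*(1 + o) (u(J, o) = (o*(1 + o) + J) + o = (J + o*(1 + o)) + o = J + o + o*(1 + o))
(-22539 - 473/(-46872))*(u(-69, -133) - 25137) = (-22539 - 473/(-46872))*((-69 - 133 - 133*(1 - 133)) - 25137) = (-22539 - 473*(-1/46872))*((-69 - 133 - 133*(-132)) - 25137) = (-22539 + 473/46872)*((-69 - 133 + 17556) - 25137) = -1056447535*(17354 - 25137)/46872 = -1056447535/46872*(-7783) = 8222331164905/46872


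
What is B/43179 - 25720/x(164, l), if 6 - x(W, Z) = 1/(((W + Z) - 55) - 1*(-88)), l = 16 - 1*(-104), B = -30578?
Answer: -352106878738/82083279 ≈ -4289.6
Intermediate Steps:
l = 120 (l = 16 + 104 = 120)
x(W, Z) = 6 - 1/(33 + W + Z) (x(W, Z) = 6 - 1/(((W + Z) - 55) - 1*(-88)) = 6 - 1/((-55 + W + Z) + 88) = 6 - 1/(33 + W + Z))
B/43179 - 25720/x(164, l) = -30578/43179 - 25720*(33 + 164 + 120)/(197 + 6*164 + 6*120) = -30578*1/43179 - 25720*317/(197 + 984 + 720) = -30578/43179 - 25720/((1/317)*1901) = -30578/43179 - 25720/1901/317 = -30578/43179 - 25720*317/1901 = -30578/43179 - 8153240/1901 = -352106878738/82083279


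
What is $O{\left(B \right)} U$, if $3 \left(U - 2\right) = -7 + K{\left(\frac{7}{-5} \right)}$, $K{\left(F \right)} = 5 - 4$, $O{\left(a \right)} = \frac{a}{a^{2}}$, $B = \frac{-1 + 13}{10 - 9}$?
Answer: $0$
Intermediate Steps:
$B = 12$ ($B = \frac{12}{1} = 12 \cdot 1 = 12$)
$O{\left(a \right)} = \frac{1}{a}$ ($O{\left(a \right)} = \frac{a}{a^{2}} = \frac{1}{a}$)
$K{\left(F \right)} = 1$ ($K{\left(F \right)} = 5 - 4 = 1$)
$U = 0$ ($U = 2 + \frac{-7 + 1}{3} = 2 + \frac{1}{3} \left(-6\right) = 2 - 2 = 0$)
$O{\left(B \right)} U = \frac{1}{12} \cdot 0 = 0$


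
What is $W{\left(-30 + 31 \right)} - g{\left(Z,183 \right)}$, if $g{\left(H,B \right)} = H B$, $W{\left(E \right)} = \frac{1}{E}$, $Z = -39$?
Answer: $7138$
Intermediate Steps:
$g{\left(H,B \right)} = B H$
$W{\left(-30 + 31 \right)} - g{\left(Z,183 \right)} = \frac{1}{-30 + 31} - 183 \left(-39\right) = 1^{-1} - -7137 = 1 + 7137 = 7138$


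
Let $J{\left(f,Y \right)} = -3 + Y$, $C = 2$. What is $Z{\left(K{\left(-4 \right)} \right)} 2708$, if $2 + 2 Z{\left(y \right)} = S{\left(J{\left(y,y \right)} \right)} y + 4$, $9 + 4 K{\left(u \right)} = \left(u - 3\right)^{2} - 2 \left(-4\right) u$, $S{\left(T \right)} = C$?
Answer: $8124$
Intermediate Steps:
$S{\left(T \right)} = 2$
$K{\left(u \right)} = - \frac{9}{4} + 2 u + \frac{\left(-3 + u\right)^{2}}{4}$ ($K{\left(u \right)} = - \frac{9}{4} + \frac{\left(u - 3\right)^{2} - 2 \left(-4\right) u}{4} = - \frac{9}{4} + \frac{\left(-3 + u\right)^{2} - - 8 u}{4} = - \frac{9}{4} + \frac{\left(-3 + u\right)^{2} + 8 u}{4} = - \frac{9}{4} + \left(2 u + \frac{\left(-3 + u\right)^{2}}{4}\right) = - \frac{9}{4} + 2 u + \frac{\left(-3 + u\right)^{2}}{4}$)
$Z{\left(y \right)} = 1 + y$ ($Z{\left(y \right)} = -1 + \frac{2 y + 4}{2} = -1 + \frac{4 + 2 y}{2} = -1 + \left(2 + y\right) = 1 + y$)
$Z{\left(K{\left(-4 \right)} \right)} 2708 = \left(1 + \frac{1}{4} \left(-4\right) \left(2 - 4\right)\right) 2708 = \left(1 + \frac{1}{4} \left(-4\right) \left(-2\right)\right) 2708 = \left(1 + 2\right) 2708 = 3 \cdot 2708 = 8124$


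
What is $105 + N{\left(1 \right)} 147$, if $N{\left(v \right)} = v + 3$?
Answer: $693$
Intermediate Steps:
$N{\left(v \right)} = 3 + v$
$105 + N{\left(1 \right)} 147 = 105 + \left(3 + 1\right) 147 = 105 + 4 \cdot 147 = 105 + 588 = 693$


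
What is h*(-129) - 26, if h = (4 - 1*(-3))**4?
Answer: -309755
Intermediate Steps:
h = 2401 (h = (4 + 3)**4 = 7**4 = 2401)
h*(-129) - 26 = 2401*(-129) - 26 = -309729 - 26 = -309755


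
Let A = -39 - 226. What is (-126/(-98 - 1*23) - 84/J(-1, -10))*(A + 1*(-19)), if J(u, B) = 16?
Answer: 144627/121 ≈ 1195.3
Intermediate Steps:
A = -265
(-126/(-98 - 1*23) - 84/J(-1, -10))*(A + 1*(-19)) = (-126/(-98 - 1*23) - 84/16)*(-265 + 1*(-19)) = (-126/(-98 - 23) - 84*1/16)*(-265 - 19) = (-126/(-121) - 21/4)*(-284) = (-126*(-1/121) - 21/4)*(-284) = (126/121 - 21/4)*(-284) = -2037/484*(-284) = 144627/121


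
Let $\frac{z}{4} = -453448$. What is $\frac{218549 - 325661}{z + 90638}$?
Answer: $\frac{53556}{861577} \approx 0.06216$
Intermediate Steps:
$z = -1813792$ ($z = 4 \left(-453448\right) = -1813792$)
$\frac{218549 - 325661}{z + 90638} = \frac{218549 - 325661}{-1813792 + 90638} = - \frac{107112}{-1723154} = \left(-107112\right) \left(- \frac{1}{1723154}\right) = \frac{53556}{861577}$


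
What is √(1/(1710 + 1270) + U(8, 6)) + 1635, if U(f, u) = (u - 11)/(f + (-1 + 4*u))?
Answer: 1635 + I*√343399555/46190 ≈ 1635.0 + 0.40119*I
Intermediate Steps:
U(f, u) = (-11 + u)/(-1 + f + 4*u)
√(1/(1710 + 1270) + U(8, 6)) + 1635 = √(1/(1710 + 1270) + (-11 + 6)/(-1 + 8 + 4*6)) + 1635 = √(1/2980 - 5/(-1 + 8 + 24)) + 1635 = √(1/2980 - 5/31) + 1635 = √(-14869/92380) + 1635 = I*√343399555/46190 + 1635 = 1635 + I*√343399555/46190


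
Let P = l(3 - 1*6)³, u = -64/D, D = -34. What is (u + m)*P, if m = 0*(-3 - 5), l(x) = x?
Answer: -864/17 ≈ -50.824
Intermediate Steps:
u = 32/17 (u = -64/(-34) = -64*(-1/34) = 32/17 ≈ 1.8824)
P = -27 (P = (3 - 1*6)³ = (3 - 6)³ = (-3)³ = -27)
m = 0 (m = 0*(-8) = 0)
(u + m)*P = (32/17 + 0)*(-27) = (32/17)*(-27) = -864/17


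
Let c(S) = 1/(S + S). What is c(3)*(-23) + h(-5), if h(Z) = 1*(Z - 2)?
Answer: -65/6 ≈ -10.833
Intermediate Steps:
h(Z) = -2 + Z (h(Z) = 1*(-2 + Z) = -2 + Z)
c(S) = 1/(2*S)
c(3)*(-23) + h(-5) = ((½)/3)*(-23) + (-2 - 5) = ((½)*(⅓))*(-23) - 7 = (⅙)*(-23) - 7 = -23/6 - 7 = -65/6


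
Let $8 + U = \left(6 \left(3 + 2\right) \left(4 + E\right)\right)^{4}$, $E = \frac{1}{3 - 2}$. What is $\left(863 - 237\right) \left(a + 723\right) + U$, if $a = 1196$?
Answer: $507451286$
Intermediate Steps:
$E = 1$ ($E = 1^{-1} = 1$)
$U = 506249992$ ($U = -8 + \left(6 \left(3 + 2\right) \left(4 + 1\right)\right)^{4} = -8 + \left(6 \cdot 5 \cdot 5\right)^{4} = -8 + \left(6 \cdot 25\right)^{4} = -8 + 150^{4} = -8 + 506250000 = 506249992$)
$\left(863 - 237\right) \left(a + 723\right) + U = \left(863 - 237\right) \left(1196 + 723\right) + 506249992 = 626 \cdot 1919 + 506249992 = 1201294 + 506249992 = 507451286$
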